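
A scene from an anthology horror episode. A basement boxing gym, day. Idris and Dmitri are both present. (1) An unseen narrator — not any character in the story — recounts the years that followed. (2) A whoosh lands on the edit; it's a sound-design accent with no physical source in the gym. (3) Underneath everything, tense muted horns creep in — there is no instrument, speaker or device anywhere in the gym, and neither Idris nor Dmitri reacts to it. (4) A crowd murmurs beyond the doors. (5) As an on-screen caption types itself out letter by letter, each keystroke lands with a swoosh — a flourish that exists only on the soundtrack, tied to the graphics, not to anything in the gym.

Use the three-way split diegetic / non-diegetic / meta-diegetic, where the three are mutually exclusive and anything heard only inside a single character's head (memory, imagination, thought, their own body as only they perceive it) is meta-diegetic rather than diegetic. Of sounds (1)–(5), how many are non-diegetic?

(1) is non-diegetic: external voice-over — not a character, not heard by anyone in the scene.
(2) an editorial stinger — it belongs to the cut, not the story world → non-diegetic.
(3) is non-diegetic: it has no source in the story world and no character can hear it — it's underscore.
Sound (4): a crowd is part of the location's real environment, so diegetic.
Sound (5): the caption isn't part of the story world, so neither is the sound tied to it, so non-diegetic.
So 4 of the 5 are non-diegetic: (1), (2), (3), (5).

4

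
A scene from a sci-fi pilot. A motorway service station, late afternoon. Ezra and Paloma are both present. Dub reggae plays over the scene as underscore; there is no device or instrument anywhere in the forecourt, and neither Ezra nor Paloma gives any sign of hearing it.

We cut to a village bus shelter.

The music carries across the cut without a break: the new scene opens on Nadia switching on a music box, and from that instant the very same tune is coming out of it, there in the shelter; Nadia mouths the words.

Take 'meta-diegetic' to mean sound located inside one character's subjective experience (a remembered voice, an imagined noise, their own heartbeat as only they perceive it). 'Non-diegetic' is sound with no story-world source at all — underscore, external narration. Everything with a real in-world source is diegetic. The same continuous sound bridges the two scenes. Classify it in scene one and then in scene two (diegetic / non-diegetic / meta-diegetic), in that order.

Scene one: there's no in-world source anywhere and no character hears it — underscore for the audience only → non-diegetic.
Scene two: once Nadia turns on a music box, the music has a real source in the story world and Nadia reacts to it → diegetic.

non-diegetic, diegetic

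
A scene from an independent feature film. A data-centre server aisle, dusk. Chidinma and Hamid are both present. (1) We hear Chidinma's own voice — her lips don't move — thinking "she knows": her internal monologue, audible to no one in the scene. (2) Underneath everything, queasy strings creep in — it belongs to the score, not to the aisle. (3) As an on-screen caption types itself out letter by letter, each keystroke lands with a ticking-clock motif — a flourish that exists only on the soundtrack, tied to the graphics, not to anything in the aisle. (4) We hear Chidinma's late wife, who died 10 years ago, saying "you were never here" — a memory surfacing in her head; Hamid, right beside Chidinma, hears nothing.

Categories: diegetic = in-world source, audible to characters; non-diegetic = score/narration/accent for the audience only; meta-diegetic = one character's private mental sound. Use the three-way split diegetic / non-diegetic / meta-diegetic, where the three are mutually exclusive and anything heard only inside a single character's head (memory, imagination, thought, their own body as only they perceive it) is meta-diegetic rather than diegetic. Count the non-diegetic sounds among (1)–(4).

2

Sound (1): internal monologue — inside Chidinma's mind, not spoken into the scene, so meta-diegetic.
(2) is non-diegetic: nothing in the aisle produces it and the characters don't hear it — pure soundtrack.
(3) is non-diegetic: sound married to a title/caption — outside the diegesis by definition.
(4) is meta-diegetic: it's Chidinma's recollection rendered as sound; the other character can't hear it.
Non-diegetic: (2), (3) — that's 2.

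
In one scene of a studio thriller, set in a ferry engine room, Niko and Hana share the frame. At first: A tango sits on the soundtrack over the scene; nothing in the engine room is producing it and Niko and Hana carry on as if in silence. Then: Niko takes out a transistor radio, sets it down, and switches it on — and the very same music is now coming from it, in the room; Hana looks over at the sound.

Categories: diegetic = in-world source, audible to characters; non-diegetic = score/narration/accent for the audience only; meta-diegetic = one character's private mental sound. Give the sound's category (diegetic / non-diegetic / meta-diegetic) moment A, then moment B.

non-diegetic, diegetic

Moment A: no in-world source exists and no character can hear it — underscore → non-diegetic.
Moment B: a transistor radio is now a real source in the story world and the characters hear it → diegetic.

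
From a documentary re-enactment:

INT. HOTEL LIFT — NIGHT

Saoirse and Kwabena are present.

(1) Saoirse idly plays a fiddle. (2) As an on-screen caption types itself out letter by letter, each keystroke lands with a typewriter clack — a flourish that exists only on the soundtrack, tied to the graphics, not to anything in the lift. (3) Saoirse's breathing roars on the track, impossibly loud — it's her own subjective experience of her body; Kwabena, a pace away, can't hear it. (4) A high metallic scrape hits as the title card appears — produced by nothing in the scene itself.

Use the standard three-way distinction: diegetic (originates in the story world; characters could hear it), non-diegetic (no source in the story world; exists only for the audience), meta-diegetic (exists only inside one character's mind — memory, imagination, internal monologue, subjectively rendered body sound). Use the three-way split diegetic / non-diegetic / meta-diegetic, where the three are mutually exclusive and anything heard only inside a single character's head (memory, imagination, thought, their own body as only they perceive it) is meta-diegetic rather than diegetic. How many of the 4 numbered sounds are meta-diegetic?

1

(1) is diegetic: Saoirse is producing the music live, in the story world.
Sound (2): sound married to a title/caption — outside the diegesis by definition, so non-diegetic.
(3) is meta-diegetic: a subjective body sound — Saoirse's private perception, inaudible to Kwabena.
Sound (4): it's a sound-design accent with no in-world source; no one in the scene can hear it, so non-diegetic.
So 1 of the 4 is meta-diegetic: (3).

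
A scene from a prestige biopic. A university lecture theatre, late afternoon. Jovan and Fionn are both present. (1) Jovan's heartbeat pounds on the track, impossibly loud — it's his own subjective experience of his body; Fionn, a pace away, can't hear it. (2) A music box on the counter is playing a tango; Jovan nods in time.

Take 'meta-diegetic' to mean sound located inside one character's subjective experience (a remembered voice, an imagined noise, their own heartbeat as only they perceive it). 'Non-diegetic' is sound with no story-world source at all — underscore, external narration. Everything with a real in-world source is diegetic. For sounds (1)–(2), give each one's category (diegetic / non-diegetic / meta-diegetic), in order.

meta-diegetic, diegetic

Sound (1): it's Jovan's internal bodily sensation rendered as sound; only Jovan 'hears' it, so meta-diegetic.
(2) source music from a music box, which exists in the story world → diegetic.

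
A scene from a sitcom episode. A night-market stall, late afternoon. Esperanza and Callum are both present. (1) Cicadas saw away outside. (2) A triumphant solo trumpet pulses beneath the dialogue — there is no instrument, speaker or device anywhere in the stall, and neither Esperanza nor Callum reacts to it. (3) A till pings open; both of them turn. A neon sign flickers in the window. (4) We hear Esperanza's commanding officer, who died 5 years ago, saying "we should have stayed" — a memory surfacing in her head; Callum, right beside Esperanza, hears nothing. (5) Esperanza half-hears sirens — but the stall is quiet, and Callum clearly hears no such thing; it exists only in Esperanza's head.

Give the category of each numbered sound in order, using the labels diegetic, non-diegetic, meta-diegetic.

(1) is diegetic: ambient/room sound belonging to the story's physical space.
(2) nothing in the stall produces it and the characters don't hear it — pure soundtrack → non-diegetic.
(3) is diegetic: a till is a real object/event in the scene's world.
Sound (4): the voice is a memory playing only inside Esperanza's mind; Callum can't hear it, so meta-diegetic.
(5) Esperanza alone 'hears' it — an imagined sound, not present in the space → meta-diegetic.

diegetic, non-diegetic, diegetic, meta-diegetic, meta-diegetic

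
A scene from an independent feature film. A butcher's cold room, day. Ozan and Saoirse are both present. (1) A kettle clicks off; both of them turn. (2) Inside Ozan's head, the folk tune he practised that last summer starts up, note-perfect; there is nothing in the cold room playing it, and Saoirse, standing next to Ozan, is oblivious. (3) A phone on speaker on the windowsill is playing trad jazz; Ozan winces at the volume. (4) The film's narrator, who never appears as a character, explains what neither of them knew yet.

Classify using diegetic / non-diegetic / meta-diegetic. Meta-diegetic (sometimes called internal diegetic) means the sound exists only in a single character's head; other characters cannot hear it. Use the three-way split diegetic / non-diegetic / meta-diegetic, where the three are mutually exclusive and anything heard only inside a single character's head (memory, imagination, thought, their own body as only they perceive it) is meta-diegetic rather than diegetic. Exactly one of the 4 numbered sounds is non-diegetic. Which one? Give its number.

4

(1) a kettle is a real object/event in the scene's world → diegetic.
Sound (2): it lives in Ozan's subjectivity, not in the cold room, so meta-diegetic.
Sound (3): the music comes from an on-screen device that Ozan responds to, so diegetic.
(4) is non-diegetic: the narrator exists outside the story world, addressing only the audience.
Only (4) is non-diegetic.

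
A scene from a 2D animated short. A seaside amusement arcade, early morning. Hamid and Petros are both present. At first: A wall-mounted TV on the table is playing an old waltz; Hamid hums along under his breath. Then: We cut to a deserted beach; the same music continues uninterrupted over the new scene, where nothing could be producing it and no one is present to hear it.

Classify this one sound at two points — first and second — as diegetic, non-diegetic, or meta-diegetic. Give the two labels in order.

diegetic, non-diegetic

First: a wall-mounted TV is a real in-scene source and Hamid reacts to it → diegetic.
Second: there is no longer any in-world source and no one can hear it — it has become underscore → non-diegetic.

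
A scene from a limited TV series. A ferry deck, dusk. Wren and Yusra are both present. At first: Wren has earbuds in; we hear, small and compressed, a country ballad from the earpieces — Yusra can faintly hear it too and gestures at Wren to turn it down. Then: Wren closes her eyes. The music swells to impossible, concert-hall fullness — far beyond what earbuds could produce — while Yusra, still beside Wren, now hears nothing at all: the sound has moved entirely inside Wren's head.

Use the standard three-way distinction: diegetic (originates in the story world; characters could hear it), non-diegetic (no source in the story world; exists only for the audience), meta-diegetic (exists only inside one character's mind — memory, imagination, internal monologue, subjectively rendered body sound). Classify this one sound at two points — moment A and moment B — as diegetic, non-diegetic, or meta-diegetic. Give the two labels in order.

diegetic, meta-diegetic

Moment A: the earbuds are a physical source both characters can hear → diegetic.
Moment B: the music now exists only as Wren's subjective experience; Yusra can no longer hear it → meta-diegetic.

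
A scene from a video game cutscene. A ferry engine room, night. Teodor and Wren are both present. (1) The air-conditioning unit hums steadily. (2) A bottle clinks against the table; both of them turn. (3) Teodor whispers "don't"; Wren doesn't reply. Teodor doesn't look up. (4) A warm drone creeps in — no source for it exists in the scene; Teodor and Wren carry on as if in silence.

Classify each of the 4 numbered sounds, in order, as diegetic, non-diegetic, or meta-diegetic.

diegetic, diegetic, diegetic, non-diegetic

Sound (1): ambient/room sound belonging to the story's physical space, so diegetic.
(2) an in-world source (a bottle); characters could hear it → diegetic.
Sound (3): spoken by a character present in the story world, so diegetic.
(4) score with no on-screen or off-screen source; it exists for the audience alone → non-diegetic.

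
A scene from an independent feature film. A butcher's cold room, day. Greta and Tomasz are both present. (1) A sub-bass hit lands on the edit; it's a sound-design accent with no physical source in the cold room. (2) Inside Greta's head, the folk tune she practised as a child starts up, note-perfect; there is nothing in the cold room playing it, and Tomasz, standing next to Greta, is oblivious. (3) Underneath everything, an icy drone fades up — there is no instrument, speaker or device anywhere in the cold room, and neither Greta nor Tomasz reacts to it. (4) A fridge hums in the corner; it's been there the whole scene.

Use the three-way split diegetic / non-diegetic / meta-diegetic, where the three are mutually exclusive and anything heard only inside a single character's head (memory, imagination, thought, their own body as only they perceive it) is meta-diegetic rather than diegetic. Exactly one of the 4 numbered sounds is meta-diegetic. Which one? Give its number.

(1) nothing in the scene produces it; it's an accent added for the audience → non-diegetic.
(2) it lives in Greta's subjectivity, not in the cold room → meta-diegetic.
(3) score with no on-screen or off-screen source; it exists for the audience alone → non-diegetic.
Sound (4): a fridge is part of the location's real environment, so diegetic.
Only (2) is meta-diegetic.

2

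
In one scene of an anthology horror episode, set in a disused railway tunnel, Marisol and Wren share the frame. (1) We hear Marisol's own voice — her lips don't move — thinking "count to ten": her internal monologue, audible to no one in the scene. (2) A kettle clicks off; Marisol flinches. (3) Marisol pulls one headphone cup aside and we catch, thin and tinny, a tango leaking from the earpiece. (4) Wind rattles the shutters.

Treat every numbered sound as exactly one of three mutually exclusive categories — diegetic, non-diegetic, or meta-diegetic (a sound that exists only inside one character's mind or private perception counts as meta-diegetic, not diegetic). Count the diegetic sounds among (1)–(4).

3

(1) is meta-diegetic: it's Marisol's unspoken thought, heard only by the audience via her subjectivity.
(2) the sound comes from a kettle physically present in the location → diegetic.
Sound (3): it's leaking from a physical pair of headphones in the scene, so diegetic.
(4) is diegetic: ambient/room sound belonging to the story's physical space.
Diegetic: (2), (3), (4) — that's 3.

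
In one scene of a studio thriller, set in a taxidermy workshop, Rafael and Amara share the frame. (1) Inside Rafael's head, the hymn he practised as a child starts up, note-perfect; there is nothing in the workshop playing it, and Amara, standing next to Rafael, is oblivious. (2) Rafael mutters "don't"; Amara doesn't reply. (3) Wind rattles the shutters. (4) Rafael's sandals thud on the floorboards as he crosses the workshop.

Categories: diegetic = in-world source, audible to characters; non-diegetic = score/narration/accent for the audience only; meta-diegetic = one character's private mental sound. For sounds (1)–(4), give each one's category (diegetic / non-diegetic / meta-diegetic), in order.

Sound (1): the music is a memory playing inside Rafael's mind alone; no real-world source, Amara can't hear it, so meta-diegetic.
(2) is diegetic: spoken by a character present in the story world.
(3) it's the actual ambient sound of the location → diegetic.
(4) is diegetic: it's the physical sound of Rafael moving in the space.

meta-diegetic, diegetic, diegetic, diegetic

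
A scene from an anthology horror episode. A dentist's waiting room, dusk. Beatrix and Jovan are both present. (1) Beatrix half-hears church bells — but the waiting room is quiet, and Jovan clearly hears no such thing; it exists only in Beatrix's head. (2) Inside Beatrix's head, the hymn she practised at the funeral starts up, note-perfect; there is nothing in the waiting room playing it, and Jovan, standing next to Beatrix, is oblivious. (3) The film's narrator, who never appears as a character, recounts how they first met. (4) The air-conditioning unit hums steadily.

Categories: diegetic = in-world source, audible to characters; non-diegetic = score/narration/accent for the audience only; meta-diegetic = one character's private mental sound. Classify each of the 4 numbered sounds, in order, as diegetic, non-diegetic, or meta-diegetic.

(1) is meta-diegetic: the sound is imagined by Beatrix; nothing in the story world is producing it and Jovan can't hear it.
(2) it lives in Beatrix's subjectivity, not in the waiting room → meta-diegetic.
(3) is non-diegetic: the narrator exists outside the story world, addressing only the audience.
(4) is diegetic: the air-conditioning unit is part of the location's real environment.

meta-diegetic, meta-diegetic, non-diegetic, diegetic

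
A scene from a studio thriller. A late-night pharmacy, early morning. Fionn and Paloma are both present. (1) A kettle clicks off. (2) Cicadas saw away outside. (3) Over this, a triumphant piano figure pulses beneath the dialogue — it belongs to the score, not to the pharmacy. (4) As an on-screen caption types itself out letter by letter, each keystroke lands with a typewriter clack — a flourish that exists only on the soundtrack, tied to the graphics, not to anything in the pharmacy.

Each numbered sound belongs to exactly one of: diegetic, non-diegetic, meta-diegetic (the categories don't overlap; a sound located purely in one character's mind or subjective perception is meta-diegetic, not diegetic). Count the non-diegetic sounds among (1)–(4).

2

(1) is diegetic: the sound comes from a kettle physically present in the location.
(2) cicadas is part of the location's real environment → diegetic.
(3) is non-diegetic: score with no on-screen or off-screen source; it exists for the audience alone.
(4) is non-diegetic: the caption isn't part of the story world, so neither is the sound tied to it.
Non-diegetic: (3), (4) — that's 2.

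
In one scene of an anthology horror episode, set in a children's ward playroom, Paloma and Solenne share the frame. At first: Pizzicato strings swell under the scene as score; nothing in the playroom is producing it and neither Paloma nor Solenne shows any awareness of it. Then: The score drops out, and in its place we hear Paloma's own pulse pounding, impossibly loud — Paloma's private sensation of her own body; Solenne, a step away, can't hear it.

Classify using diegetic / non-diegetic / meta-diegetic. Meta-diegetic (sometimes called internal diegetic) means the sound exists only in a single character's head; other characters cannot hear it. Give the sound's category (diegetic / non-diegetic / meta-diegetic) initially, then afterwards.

non-diegetic, meta-diegetic

Initially: underscore with no in-world source, inaudible to the characters → non-diegetic.
Afterwards: the body sound is Paloma's subjective perception alone — Solenne can't hear it → meta-diegetic.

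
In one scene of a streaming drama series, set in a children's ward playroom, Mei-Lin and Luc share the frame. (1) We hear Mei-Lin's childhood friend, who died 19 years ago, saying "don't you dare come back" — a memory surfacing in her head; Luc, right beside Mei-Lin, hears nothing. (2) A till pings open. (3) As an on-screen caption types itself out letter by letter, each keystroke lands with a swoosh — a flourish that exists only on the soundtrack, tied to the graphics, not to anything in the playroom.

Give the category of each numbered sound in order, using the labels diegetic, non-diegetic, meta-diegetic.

meta-diegetic, diegetic, non-diegetic

(1) is meta-diegetic: a remembered line, private to Mei-Lin — not present in the room, not audible to Luc.
(2) is diegetic: the sound comes from a till physically present in the location.
Sound (3): sound married to a title/caption — outside the diegesis by definition, so non-diegetic.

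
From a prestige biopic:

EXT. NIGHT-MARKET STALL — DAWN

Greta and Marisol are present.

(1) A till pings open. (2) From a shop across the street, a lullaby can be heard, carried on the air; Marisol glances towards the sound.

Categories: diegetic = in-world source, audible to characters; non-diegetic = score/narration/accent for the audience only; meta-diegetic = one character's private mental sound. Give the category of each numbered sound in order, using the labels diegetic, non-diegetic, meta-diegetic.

diegetic, diegetic

(1) is diegetic: the sound comes from a till physically present in the location.
(2) off-screen diegetic: the source is out of frame but still in the story's space → diegetic.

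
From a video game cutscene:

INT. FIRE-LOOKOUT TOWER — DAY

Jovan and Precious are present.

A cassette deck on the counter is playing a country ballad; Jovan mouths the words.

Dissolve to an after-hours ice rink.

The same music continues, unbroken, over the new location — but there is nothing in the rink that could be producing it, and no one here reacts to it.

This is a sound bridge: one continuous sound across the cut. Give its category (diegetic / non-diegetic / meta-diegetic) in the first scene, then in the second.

diegetic, non-diegetic

Scene one: a cassette deck is an on-screen source and Jovan reacts to it → diegetic.
Scene two: there is no source in the rink and no one hears it — it's now underscore → non-diegetic.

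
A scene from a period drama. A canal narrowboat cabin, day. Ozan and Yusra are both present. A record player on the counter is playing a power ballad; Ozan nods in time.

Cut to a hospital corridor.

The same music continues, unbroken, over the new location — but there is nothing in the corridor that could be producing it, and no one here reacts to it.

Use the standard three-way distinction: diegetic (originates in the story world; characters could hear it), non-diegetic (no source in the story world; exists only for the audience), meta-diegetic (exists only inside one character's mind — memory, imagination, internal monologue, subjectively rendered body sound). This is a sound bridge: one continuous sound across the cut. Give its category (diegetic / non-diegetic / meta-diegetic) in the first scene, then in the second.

diegetic, non-diegetic

Scene one: a record player is an on-screen source and Ozan reacts to it → diegetic.
Scene two: there is no source in the corridor and no one hears it — it's now underscore → non-diegetic.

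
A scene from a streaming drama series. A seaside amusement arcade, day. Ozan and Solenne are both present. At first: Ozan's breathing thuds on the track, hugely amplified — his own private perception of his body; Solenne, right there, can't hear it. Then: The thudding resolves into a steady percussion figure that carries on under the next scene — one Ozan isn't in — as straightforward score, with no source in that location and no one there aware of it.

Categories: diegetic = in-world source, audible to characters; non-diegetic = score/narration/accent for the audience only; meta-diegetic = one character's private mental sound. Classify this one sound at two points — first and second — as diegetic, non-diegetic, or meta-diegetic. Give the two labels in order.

First: it's Ozan's subjective body sound, inaudible to Solenne → meta-diegetic.
Second: detached from Ozan and playing as sourceless score over a scene he isn't in — for the audience only → non-diegetic.

meta-diegetic, non-diegetic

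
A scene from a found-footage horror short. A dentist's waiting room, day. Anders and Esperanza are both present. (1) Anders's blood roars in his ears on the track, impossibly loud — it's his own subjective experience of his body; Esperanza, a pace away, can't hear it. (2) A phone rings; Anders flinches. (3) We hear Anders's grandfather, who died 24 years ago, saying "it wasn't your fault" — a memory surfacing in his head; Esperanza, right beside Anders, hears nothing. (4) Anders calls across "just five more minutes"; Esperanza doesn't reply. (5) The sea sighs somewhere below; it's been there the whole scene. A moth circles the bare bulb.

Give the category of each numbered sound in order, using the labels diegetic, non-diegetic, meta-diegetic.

Sound (1): a subjective body sound — Anders's private perception, inaudible to Esperanza, so meta-diegetic.
(2) is diegetic: the sound comes from a phone physically present in the location.
(3) the voice is a memory playing only inside Anders's mind; Esperanza can't hear it → meta-diegetic.
(4) is diegetic: Anders is a character speaking aloud in the scene.
(5) is diegetic: ambient/room sound belonging to the story's physical space.

meta-diegetic, diegetic, meta-diegetic, diegetic, diegetic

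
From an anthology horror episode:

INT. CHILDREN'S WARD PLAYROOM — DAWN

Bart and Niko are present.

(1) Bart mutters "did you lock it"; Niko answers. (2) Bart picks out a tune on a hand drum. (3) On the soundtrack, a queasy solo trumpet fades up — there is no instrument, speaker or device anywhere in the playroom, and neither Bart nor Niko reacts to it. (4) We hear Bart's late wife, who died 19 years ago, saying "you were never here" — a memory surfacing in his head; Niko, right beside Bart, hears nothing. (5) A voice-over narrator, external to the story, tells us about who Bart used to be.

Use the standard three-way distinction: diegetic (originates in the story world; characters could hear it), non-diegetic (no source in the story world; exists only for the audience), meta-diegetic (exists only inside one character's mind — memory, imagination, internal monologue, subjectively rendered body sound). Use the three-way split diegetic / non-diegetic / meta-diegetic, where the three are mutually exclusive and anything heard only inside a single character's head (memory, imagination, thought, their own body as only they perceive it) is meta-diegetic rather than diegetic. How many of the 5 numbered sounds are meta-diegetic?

Sound (1): Bart is a character speaking aloud in the scene, so diegetic.
(2) the instrument and the performer are both in the scene → diegetic.
(3) score with no on-screen or off-screen source; it exists for the audience alone → non-diegetic.
(4) is meta-diegetic: it's Bart's recollection rendered as sound; the other character can't hear it.
(5) is non-diegetic: the narrator exists outside the story world, addressing only the audience.
So 1 of the 5 is meta-diegetic: (4).

1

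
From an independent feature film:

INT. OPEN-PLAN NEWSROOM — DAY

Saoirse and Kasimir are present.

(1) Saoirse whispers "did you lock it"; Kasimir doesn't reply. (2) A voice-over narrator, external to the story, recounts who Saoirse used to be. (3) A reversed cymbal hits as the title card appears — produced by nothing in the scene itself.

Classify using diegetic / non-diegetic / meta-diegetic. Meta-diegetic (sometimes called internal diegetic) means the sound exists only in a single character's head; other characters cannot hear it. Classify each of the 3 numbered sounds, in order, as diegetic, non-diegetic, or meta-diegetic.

diegetic, non-diegetic, non-diegetic

Sound (1): spoken by a character present in the story world, so diegetic.
(2) external voice-over — not a character, not heard by anyone in the scene → non-diegetic.
Sound (3): nothing in the scene produces it; it's an accent added for the audience, so non-diegetic.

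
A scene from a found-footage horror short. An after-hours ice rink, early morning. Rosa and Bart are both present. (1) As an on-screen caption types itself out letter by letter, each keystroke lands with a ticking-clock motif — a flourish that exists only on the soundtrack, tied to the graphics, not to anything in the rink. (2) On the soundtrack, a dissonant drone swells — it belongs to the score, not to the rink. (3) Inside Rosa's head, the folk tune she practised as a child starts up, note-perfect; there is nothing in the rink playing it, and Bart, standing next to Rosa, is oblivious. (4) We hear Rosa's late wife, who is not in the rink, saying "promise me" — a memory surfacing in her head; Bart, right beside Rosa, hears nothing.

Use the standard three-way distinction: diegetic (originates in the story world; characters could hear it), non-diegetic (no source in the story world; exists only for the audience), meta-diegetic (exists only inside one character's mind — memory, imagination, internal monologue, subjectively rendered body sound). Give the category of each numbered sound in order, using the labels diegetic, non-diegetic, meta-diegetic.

(1) the caption isn't part of the story world, so neither is the sound tied to it → non-diegetic.
(2) nothing in the rink produces it and the characters don't hear it — pure soundtrack → non-diegetic.
Sound (3): it lives in Rosa's subjectivity, not in the rink, so meta-diegetic.
Sound (4): the voice is a memory playing only inside Rosa's mind; Bart can't hear it, so meta-diegetic.

non-diegetic, non-diegetic, meta-diegetic, meta-diegetic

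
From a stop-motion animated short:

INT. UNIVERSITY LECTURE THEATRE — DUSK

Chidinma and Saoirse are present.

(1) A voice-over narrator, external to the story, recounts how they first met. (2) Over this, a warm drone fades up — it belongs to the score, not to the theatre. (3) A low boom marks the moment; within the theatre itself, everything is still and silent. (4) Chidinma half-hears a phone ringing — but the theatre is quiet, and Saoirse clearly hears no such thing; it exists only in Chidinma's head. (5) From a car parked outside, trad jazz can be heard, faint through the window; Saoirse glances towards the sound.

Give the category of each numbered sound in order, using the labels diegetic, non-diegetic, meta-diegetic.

(1) external voice-over — not a character, not heard by anyone in the scene → non-diegetic.
(2) score with no on-screen or off-screen source; it exists for the audience alone → non-diegetic.
Sound (3): it's a sound-design accent with no in-world source; no one in the scene can hear it, so non-diegetic.
Sound (4): the sound is imagined by Chidinma; nothing in the story world is producing it and Saoirse can't hear it, so meta-diegetic.
Sound (5): it's coming from a car parked outside — a location within the story world — and Saoirse reacts, so diegetic.

non-diegetic, non-diegetic, non-diegetic, meta-diegetic, diegetic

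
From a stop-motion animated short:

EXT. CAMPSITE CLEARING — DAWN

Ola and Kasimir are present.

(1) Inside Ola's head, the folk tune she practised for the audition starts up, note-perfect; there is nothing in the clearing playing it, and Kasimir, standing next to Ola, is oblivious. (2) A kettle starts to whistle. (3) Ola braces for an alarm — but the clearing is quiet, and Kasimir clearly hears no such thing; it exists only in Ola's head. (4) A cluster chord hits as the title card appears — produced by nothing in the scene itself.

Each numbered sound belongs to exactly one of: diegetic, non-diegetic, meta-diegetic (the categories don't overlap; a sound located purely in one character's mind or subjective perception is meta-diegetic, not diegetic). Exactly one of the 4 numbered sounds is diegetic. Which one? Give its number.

Sound (1): it lives in Ola's subjectivity, not in the clearing, so meta-diegetic.
(2) a kettle is a real object/event in the scene's world → diegetic.
(3) subjective to Ola: the clearing is silent and Kasimir hears nothing → meta-diegetic.
(4) is non-diegetic: it's a sound-design accent with no in-world source; no one in the scene can hear it.
Only (2) is diegetic.

2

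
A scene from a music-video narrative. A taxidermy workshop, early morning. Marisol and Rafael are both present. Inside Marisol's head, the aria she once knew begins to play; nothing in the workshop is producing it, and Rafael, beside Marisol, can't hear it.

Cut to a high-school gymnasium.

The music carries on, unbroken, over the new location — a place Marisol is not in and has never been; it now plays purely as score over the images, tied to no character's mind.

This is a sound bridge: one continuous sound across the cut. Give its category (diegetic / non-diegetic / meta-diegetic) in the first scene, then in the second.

Scene one: the music exists only inside Marisol's mind; Rafael can't hear it → meta-diegetic.
Scene two: it's detached from Marisol entirely and plays over unrelated images with no in-world source — conventional underscore → non-diegetic.

meta-diegetic, non-diegetic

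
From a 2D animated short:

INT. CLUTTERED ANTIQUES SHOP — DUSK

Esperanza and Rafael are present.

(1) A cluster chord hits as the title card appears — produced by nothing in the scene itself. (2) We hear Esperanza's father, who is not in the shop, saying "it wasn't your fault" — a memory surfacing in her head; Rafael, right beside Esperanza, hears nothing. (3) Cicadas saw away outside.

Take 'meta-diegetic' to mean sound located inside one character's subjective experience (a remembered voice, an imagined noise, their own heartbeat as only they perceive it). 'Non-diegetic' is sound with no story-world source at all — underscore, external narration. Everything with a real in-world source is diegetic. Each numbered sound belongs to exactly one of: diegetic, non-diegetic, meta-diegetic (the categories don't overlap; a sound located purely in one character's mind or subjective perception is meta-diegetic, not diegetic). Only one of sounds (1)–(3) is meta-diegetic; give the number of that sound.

2

(1) nothing in the scene produces it; it's an accent added for the audience → non-diegetic.
(2) the voice is a memory playing only inside Esperanza's mind; Rafael can't hear it → meta-diegetic.
(3) is diegetic: cicadas is part of the location's real environment.
Only (2) is meta-diegetic.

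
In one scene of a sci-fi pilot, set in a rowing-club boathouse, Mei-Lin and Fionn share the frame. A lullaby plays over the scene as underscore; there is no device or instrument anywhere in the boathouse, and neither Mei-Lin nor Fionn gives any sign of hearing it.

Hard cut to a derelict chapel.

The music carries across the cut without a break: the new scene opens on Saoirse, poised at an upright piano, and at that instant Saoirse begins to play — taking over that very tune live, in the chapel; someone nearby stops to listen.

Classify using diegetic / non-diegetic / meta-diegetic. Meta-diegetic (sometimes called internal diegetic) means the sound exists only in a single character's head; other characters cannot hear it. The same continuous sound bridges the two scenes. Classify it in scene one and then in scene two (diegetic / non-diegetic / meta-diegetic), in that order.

Scene one: there's no in-world source anywhere and no character hears it — underscore for the audience only → non-diegetic.
Scene two: from the moment Saoirse starts playing, the tune is being performed on an upright piano inside the story world and another character hears it → diegetic.

non-diegetic, diegetic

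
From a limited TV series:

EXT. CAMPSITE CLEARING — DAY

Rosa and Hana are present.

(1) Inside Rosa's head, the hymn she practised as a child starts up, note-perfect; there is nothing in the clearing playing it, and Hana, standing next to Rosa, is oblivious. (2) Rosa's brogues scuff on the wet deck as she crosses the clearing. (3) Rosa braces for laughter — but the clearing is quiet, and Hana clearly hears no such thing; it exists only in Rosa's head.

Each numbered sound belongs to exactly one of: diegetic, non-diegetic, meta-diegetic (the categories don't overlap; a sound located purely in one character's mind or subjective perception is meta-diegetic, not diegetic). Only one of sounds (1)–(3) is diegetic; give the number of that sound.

2

(1) is meta-diegetic: remembered music, private to Rosa — Hana is oblivious because it isn't in the room.
(2) a character's body making contact with the set — an in-world sound → diegetic.
(3) the sound is imagined by Rosa; nothing in the story world is producing it and Hana can't hear it → meta-diegetic.
Only (2) is diegetic.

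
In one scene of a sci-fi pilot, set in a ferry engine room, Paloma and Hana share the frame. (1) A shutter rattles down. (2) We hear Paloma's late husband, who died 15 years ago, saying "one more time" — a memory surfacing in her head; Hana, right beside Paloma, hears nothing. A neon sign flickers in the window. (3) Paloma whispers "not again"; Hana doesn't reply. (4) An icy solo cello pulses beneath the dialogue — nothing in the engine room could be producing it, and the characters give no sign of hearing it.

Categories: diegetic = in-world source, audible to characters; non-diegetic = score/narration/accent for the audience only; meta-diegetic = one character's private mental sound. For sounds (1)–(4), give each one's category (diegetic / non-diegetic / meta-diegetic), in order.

Sound (1): an in-world source (a shutter); characters could hear it, so diegetic.
(2) is meta-diegetic: the voice is a memory playing only inside Paloma's mind; Hana can't hear it.
Sound (3): spoken by a character present in the story world, so diegetic.
(4) is non-diegetic: it has no source in the story world and no character can hear it — it's underscore.

diegetic, meta-diegetic, diegetic, non-diegetic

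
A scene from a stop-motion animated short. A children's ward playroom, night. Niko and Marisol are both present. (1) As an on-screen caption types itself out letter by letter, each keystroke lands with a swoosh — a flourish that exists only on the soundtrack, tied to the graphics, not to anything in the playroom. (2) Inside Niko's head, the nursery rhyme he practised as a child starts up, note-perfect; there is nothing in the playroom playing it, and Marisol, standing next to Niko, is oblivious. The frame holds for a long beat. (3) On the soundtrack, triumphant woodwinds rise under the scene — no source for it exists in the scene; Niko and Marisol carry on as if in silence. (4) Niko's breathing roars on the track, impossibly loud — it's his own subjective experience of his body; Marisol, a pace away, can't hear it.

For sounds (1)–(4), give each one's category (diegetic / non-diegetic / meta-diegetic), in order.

Sound (1): the caption isn't part of the story world, so neither is the sound tied to it, so non-diegetic.
(2) remembered music, private to Niko — Marisol is oblivious because it isn't in the room → meta-diegetic.
(3) score with no on-screen or off-screen source; it exists for the audience alone → non-diegetic.
(4) it's Niko's internal bodily sensation rendered as sound; only Niko 'hears' it → meta-diegetic.

non-diegetic, meta-diegetic, non-diegetic, meta-diegetic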